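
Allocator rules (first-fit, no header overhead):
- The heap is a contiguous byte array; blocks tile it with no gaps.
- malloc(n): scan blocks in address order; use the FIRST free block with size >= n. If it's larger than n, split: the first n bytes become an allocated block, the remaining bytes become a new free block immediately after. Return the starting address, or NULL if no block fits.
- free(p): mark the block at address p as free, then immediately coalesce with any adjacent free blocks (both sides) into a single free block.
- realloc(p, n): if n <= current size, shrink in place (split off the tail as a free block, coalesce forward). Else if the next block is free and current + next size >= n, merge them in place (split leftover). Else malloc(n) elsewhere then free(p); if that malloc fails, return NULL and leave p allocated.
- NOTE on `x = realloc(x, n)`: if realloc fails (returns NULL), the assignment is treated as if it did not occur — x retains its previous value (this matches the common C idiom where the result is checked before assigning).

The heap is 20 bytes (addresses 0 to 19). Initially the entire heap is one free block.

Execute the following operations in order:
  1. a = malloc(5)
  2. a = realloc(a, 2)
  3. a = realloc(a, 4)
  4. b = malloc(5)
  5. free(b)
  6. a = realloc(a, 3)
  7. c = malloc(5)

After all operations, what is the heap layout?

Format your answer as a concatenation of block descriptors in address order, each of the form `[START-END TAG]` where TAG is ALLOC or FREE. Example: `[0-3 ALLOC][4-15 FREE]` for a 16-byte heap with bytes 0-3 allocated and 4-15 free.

Op 1: a = malloc(5) -> a = 0; heap: [0-4 ALLOC][5-19 FREE]
Op 2: a = realloc(a, 2) -> a = 0; heap: [0-1 ALLOC][2-19 FREE]
Op 3: a = realloc(a, 4) -> a = 0; heap: [0-3 ALLOC][4-19 FREE]
Op 4: b = malloc(5) -> b = 4; heap: [0-3 ALLOC][4-8 ALLOC][9-19 FREE]
Op 5: free(b) -> (freed b); heap: [0-3 ALLOC][4-19 FREE]
Op 6: a = realloc(a, 3) -> a = 0; heap: [0-2 ALLOC][3-19 FREE]
Op 7: c = malloc(5) -> c = 3; heap: [0-2 ALLOC][3-7 ALLOC][8-19 FREE]

Answer: [0-2 ALLOC][3-7 ALLOC][8-19 FREE]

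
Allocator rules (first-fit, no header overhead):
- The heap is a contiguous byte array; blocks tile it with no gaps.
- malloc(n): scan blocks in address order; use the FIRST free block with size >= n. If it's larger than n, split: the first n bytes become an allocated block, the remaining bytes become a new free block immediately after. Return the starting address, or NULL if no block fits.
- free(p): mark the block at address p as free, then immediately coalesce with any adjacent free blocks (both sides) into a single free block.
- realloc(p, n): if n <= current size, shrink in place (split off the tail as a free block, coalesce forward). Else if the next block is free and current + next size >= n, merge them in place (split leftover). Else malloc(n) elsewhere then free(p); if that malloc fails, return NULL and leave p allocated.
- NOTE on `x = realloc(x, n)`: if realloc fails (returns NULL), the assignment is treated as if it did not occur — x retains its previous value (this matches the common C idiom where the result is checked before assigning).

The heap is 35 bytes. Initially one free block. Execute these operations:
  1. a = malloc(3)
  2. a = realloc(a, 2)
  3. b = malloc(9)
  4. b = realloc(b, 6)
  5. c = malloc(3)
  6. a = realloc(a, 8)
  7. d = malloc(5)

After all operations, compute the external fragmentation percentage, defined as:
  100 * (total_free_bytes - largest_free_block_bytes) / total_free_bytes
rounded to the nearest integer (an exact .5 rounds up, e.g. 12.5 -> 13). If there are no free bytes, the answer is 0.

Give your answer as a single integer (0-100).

Op 1: a = malloc(3) -> a = 0; heap: [0-2 ALLOC][3-34 FREE]
Op 2: a = realloc(a, 2) -> a = 0; heap: [0-1 ALLOC][2-34 FREE]
Op 3: b = malloc(9) -> b = 2; heap: [0-1 ALLOC][2-10 ALLOC][11-34 FREE]
Op 4: b = realloc(b, 6) -> b = 2; heap: [0-1 ALLOC][2-7 ALLOC][8-34 FREE]
Op 5: c = malloc(3) -> c = 8; heap: [0-1 ALLOC][2-7 ALLOC][8-10 ALLOC][11-34 FREE]
Op 6: a = realloc(a, 8) -> a = 11; heap: [0-1 FREE][2-7 ALLOC][8-10 ALLOC][11-18 ALLOC][19-34 FREE]
Op 7: d = malloc(5) -> d = 19; heap: [0-1 FREE][2-7 ALLOC][8-10 ALLOC][11-18 ALLOC][19-23 ALLOC][24-34 FREE]
Free blocks: [2 11] total_free=13 largest=11 -> 100*(13-11)/13 = 200/13 ≈ 15.385 -> rounds to 15

Answer: 15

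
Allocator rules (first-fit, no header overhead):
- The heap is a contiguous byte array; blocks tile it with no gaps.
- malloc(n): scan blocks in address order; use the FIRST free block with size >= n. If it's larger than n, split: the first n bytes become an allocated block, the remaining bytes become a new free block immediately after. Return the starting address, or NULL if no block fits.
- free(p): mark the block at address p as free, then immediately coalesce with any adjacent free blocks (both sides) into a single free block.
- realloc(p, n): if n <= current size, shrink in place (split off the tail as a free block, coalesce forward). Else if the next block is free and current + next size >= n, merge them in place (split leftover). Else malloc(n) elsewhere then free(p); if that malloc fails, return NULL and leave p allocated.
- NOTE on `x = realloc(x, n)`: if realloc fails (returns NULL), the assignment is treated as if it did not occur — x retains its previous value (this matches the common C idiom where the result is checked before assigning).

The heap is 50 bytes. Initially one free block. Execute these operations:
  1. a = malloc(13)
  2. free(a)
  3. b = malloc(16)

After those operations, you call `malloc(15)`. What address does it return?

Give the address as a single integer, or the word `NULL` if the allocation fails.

Answer: 16

Derivation:
Op 1: a = malloc(13) -> a = 0; heap: [0-12 ALLOC][13-49 FREE]
Op 2: free(a) -> (freed a); heap: [0-49 FREE]
Op 3: b = malloc(16) -> b = 0; heap: [0-15 ALLOC][16-49 FREE]
malloc(15): first-fit scan over [0-15 ALLOC][16-49 FREE] -> 16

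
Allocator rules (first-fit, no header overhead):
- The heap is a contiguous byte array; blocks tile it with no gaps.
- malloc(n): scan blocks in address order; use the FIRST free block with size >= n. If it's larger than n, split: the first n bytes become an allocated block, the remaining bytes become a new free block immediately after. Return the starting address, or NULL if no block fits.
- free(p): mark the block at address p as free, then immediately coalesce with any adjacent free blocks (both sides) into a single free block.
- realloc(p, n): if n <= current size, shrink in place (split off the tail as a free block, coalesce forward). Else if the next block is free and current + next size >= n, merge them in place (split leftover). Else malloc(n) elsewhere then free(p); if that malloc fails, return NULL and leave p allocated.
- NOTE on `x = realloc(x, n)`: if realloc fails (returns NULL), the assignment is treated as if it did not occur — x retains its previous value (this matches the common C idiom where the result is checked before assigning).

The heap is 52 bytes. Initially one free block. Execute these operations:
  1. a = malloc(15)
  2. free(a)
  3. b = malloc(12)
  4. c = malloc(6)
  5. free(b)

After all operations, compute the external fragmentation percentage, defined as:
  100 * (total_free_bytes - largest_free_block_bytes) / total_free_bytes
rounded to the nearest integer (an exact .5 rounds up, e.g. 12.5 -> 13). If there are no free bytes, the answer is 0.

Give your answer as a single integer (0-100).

Op 1: a = malloc(15) -> a = 0; heap: [0-14 ALLOC][15-51 FREE]
Op 2: free(a) -> (freed a); heap: [0-51 FREE]
Op 3: b = malloc(12) -> b = 0; heap: [0-11 ALLOC][12-51 FREE]
Op 4: c = malloc(6) -> c = 12; heap: [0-11 ALLOC][12-17 ALLOC][18-51 FREE]
Op 5: free(b) -> (freed b); heap: [0-11 FREE][12-17 ALLOC][18-51 FREE]
Free blocks: [12 34] total_free=46 largest=34 -> 100*(46-34)/46 = 1200/46 ≈ 26.087 -> rounds to 26

Answer: 26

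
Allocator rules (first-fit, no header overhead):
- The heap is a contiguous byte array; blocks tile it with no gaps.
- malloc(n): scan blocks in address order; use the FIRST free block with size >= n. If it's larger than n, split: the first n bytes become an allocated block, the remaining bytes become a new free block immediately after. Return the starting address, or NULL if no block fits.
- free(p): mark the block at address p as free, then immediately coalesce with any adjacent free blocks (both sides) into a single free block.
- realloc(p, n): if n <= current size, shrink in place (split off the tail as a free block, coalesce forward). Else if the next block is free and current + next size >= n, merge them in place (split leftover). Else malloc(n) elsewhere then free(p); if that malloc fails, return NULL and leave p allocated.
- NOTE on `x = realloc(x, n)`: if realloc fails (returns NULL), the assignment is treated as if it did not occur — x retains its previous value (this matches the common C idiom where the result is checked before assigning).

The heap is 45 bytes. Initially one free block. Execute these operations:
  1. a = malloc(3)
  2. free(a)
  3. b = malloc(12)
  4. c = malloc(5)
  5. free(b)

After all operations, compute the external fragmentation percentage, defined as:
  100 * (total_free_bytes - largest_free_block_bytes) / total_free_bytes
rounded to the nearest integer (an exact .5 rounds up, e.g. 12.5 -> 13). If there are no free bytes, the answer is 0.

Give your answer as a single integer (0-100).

Op 1: a = malloc(3) -> a = 0; heap: [0-2 ALLOC][3-44 FREE]
Op 2: free(a) -> (freed a); heap: [0-44 FREE]
Op 3: b = malloc(12) -> b = 0; heap: [0-11 ALLOC][12-44 FREE]
Op 4: c = malloc(5) -> c = 12; heap: [0-11 ALLOC][12-16 ALLOC][17-44 FREE]
Op 5: free(b) -> (freed b); heap: [0-11 FREE][12-16 ALLOC][17-44 FREE]
Free blocks: [12 28] total_free=40 largest=28 -> 100*(40-28)/40 = 1200/40 = 30

Answer: 30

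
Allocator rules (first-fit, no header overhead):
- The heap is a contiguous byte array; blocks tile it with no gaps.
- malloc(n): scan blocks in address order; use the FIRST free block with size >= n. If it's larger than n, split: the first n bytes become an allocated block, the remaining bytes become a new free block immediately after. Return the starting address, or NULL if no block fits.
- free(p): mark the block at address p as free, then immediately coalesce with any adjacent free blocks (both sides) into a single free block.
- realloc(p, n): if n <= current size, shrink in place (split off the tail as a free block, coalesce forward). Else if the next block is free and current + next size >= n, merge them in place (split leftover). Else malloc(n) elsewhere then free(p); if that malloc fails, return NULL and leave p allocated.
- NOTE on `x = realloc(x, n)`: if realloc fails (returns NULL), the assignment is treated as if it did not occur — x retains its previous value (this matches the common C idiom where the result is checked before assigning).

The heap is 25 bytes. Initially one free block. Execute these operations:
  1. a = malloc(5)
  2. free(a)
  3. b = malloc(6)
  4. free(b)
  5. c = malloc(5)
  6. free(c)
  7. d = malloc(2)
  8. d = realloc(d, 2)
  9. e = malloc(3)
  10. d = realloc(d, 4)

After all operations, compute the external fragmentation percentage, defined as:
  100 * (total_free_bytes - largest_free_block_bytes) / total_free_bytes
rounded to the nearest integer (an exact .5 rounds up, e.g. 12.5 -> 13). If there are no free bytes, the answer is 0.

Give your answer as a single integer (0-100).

Op 1: a = malloc(5) -> a = 0; heap: [0-4 ALLOC][5-24 FREE]
Op 2: free(a) -> (freed a); heap: [0-24 FREE]
Op 3: b = malloc(6) -> b = 0; heap: [0-5 ALLOC][6-24 FREE]
Op 4: free(b) -> (freed b); heap: [0-24 FREE]
Op 5: c = malloc(5) -> c = 0; heap: [0-4 ALLOC][5-24 FREE]
Op 6: free(c) -> (freed c); heap: [0-24 FREE]
Op 7: d = malloc(2) -> d = 0; heap: [0-1 ALLOC][2-24 FREE]
Op 8: d = realloc(d, 2) -> d = 0; heap: [0-1 ALLOC][2-24 FREE]
Op 9: e = malloc(3) -> e = 2; heap: [0-1 ALLOC][2-4 ALLOC][5-24 FREE]
Op 10: d = realloc(d, 4) -> d = 5; heap: [0-1 FREE][2-4 ALLOC][5-8 ALLOC][9-24 FREE]
Free blocks: [2 16] total_free=18 largest=16 -> 100*(18-16)/18 = 200/18 ≈ 11.111 -> rounds to 11

Answer: 11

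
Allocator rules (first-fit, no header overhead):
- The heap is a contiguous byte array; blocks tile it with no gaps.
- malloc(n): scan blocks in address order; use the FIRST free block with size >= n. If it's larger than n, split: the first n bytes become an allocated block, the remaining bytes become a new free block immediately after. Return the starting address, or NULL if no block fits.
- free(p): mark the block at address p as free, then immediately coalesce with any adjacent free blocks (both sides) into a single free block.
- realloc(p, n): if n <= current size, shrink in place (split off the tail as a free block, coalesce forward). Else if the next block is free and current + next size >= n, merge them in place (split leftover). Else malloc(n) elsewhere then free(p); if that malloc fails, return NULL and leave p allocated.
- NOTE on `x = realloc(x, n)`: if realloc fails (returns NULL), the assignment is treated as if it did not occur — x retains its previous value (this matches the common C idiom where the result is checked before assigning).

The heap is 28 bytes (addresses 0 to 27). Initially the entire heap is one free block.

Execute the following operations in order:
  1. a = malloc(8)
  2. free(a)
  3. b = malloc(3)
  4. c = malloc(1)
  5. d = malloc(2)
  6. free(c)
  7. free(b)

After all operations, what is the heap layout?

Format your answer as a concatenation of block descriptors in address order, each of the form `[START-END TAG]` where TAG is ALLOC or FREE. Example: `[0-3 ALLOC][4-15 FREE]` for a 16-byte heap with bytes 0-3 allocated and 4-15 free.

Answer: [0-3 FREE][4-5 ALLOC][6-27 FREE]

Derivation:
Op 1: a = malloc(8) -> a = 0; heap: [0-7 ALLOC][8-27 FREE]
Op 2: free(a) -> (freed a); heap: [0-27 FREE]
Op 3: b = malloc(3) -> b = 0; heap: [0-2 ALLOC][3-27 FREE]
Op 4: c = malloc(1) -> c = 3; heap: [0-2 ALLOC][3-3 ALLOC][4-27 FREE]
Op 5: d = malloc(2) -> d = 4; heap: [0-2 ALLOC][3-3 ALLOC][4-5 ALLOC][6-27 FREE]
Op 6: free(c) -> (freed c); heap: [0-2 ALLOC][3-3 FREE][4-5 ALLOC][6-27 FREE]
Op 7: free(b) -> (freed b); heap: [0-3 FREE][4-5 ALLOC][6-27 FREE]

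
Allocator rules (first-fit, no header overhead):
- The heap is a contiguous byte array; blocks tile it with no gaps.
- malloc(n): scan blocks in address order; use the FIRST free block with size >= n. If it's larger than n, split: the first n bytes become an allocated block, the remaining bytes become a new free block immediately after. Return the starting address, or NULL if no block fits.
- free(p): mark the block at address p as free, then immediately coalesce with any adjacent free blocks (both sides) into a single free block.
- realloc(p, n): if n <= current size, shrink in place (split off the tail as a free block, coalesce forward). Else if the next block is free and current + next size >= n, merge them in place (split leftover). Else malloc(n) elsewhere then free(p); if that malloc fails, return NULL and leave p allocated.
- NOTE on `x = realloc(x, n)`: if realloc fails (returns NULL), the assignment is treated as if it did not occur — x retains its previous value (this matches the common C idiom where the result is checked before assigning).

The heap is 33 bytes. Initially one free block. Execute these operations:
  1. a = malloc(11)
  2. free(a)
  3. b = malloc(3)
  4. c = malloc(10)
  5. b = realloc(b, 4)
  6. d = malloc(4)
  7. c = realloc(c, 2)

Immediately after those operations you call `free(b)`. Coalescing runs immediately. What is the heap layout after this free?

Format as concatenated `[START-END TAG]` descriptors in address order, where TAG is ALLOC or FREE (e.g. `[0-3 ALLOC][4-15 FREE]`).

Op 1: a = malloc(11) -> a = 0; heap: [0-10 ALLOC][11-32 FREE]
Op 2: free(a) -> (freed a); heap: [0-32 FREE]
Op 3: b = malloc(3) -> b = 0; heap: [0-2 ALLOC][3-32 FREE]
Op 4: c = malloc(10) -> c = 3; heap: [0-2 ALLOC][3-12 ALLOC][13-32 FREE]
Op 5: b = realloc(b, 4) -> b = 13; heap: [0-2 FREE][3-12 ALLOC][13-16 ALLOC][17-32 FREE]
Op 6: d = malloc(4) -> d = 17; heap: [0-2 FREE][3-12 ALLOC][13-16 ALLOC][17-20 ALLOC][21-32 FREE]
Op 7: c = realloc(c, 2) -> c = 3; heap: [0-2 FREE][3-4 ALLOC][5-12 FREE][13-16 ALLOC][17-20 ALLOC][21-32 FREE]
free(b): b = 13 -> block [13-16 ALLOC]; mark free, coalesce with adjacent free neighbors -> [0-2 FREE][3-4 ALLOC][5-16 FREE][17-20 ALLOC][21-32 FREE]

Answer: [0-2 FREE][3-4 ALLOC][5-16 FREE][17-20 ALLOC][21-32 FREE]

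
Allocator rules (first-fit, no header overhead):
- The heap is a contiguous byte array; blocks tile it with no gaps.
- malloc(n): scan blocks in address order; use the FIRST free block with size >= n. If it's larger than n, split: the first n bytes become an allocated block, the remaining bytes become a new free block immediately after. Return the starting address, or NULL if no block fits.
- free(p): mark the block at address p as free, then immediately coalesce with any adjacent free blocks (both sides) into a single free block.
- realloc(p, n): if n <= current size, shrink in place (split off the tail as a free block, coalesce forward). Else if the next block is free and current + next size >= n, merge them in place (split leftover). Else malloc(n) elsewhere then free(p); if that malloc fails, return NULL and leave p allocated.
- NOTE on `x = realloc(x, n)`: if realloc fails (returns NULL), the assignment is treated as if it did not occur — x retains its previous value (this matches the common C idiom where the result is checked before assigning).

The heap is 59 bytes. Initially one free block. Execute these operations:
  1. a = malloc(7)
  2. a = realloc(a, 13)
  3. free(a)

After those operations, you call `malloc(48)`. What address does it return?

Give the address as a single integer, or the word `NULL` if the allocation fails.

Op 1: a = malloc(7) -> a = 0; heap: [0-6 ALLOC][7-58 FREE]
Op 2: a = realloc(a, 13) -> a = 0; heap: [0-12 ALLOC][13-58 FREE]
Op 3: free(a) -> (freed a); heap: [0-58 FREE]
malloc(48): first-fit scan over [0-58 FREE] -> 0

Answer: 0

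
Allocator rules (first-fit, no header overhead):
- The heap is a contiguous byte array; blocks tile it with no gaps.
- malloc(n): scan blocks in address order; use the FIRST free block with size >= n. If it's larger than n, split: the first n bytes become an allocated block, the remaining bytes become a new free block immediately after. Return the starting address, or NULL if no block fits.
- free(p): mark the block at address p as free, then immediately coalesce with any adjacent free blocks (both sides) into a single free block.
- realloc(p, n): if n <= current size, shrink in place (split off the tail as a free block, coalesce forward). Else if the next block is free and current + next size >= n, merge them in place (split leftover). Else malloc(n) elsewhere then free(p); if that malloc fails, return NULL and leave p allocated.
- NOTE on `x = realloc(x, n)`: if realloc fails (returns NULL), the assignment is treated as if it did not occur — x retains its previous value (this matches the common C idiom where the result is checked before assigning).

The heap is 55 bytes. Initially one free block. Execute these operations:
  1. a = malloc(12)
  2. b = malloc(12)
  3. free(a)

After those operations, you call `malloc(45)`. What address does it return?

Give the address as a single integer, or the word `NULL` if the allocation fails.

Answer: NULL

Derivation:
Op 1: a = malloc(12) -> a = 0; heap: [0-11 ALLOC][12-54 FREE]
Op 2: b = malloc(12) -> b = 12; heap: [0-11 ALLOC][12-23 ALLOC][24-54 FREE]
Op 3: free(a) -> (freed a); heap: [0-11 FREE][12-23 ALLOC][24-54 FREE]
malloc(45): first-fit scan over [0-11 FREE][12-23 ALLOC][24-54 FREE] -> NULL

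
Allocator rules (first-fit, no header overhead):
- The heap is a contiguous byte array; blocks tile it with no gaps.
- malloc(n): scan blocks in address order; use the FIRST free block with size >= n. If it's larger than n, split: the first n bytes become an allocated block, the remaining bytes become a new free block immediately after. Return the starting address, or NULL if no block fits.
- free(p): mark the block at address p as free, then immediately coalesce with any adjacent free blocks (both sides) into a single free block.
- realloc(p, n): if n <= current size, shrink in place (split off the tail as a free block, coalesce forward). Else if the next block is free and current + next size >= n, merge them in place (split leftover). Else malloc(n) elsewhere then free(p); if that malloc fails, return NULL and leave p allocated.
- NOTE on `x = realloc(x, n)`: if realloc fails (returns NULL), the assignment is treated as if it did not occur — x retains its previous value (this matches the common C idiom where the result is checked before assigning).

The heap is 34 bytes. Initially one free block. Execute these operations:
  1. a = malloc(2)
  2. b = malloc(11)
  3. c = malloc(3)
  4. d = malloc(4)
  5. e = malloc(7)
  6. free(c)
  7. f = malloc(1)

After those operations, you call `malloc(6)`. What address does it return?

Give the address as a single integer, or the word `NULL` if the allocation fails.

Answer: 27

Derivation:
Op 1: a = malloc(2) -> a = 0; heap: [0-1 ALLOC][2-33 FREE]
Op 2: b = malloc(11) -> b = 2; heap: [0-1 ALLOC][2-12 ALLOC][13-33 FREE]
Op 3: c = malloc(3) -> c = 13; heap: [0-1 ALLOC][2-12 ALLOC][13-15 ALLOC][16-33 FREE]
Op 4: d = malloc(4) -> d = 16; heap: [0-1 ALLOC][2-12 ALLOC][13-15 ALLOC][16-19 ALLOC][20-33 FREE]
Op 5: e = malloc(7) -> e = 20; heap: [0-1 ALLOC][2-12 ALLOC][13-15 ALLOC][16-19 ALLOC][20-26 ALLOC][27-33 FREE]
Op 6: free(c) -> (freed c); heap: [0-1 ALLOC][2-12 ALLOC][13-15 FREE][16-19 ALLOC][20-26 ALLOC][27-33 FREE]
Op 7: f = malloc(1) -> f = 13; heap: [0-1 ALLOC][2-12 ALLOC][13-13 ALLOC][14-15 FREE][16-19 ALLOC][20-26 ALLOC][27-33 FREE]
malloc(6): first-fit scan over [0-1 ALLOC][2-12 ALLOC][13-13 ALLOC][14-15 FREE][16-19 ALLOC][20-26 ALLOC][27-33 FREE] -> 27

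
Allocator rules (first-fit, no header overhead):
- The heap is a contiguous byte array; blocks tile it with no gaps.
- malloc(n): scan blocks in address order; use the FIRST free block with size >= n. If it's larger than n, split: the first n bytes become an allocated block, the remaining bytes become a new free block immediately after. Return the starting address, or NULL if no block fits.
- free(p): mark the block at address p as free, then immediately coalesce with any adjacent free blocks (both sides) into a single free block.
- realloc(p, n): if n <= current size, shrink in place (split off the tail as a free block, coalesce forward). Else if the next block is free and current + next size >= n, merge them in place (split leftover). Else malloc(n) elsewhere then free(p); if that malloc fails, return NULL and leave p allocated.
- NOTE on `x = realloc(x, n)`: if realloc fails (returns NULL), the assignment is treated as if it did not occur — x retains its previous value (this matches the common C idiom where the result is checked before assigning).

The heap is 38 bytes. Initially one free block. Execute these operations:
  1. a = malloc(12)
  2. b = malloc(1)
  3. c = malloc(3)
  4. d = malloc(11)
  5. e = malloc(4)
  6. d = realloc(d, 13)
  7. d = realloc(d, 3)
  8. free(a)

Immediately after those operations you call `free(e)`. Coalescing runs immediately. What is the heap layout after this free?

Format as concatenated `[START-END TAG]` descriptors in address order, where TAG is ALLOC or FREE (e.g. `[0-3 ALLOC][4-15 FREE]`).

Answer: [0-11 FREE][12-12 ALLOC][13-15 ALLOC][16-18 ALLOC][19-37 FREE]

Derivation:
Op 1: a = malloc(12) -> a = 0; heap: [0-11 ALLOC][12-37 FREE]
Op 2: b = malloc(1) -> b = 12; heap: [0-11 ALLOC][12-12 ALLOC][13-37 FREE]
Op 3: c = malloc(3) -> c = 13; heap: [0-11 ALLOC][12-12 ALLOC][13-15 ALLOC][16-37 FREE]
Op 4: d = malloc(11) -> d = 16; heap: [0-11 ALLOC][12-12 ALLOC][13-15 ALLOC][16-26 ALLOC][27-37 FREE]
Op 5: e = malloc(4) -> e = 27; heap: [0-11 ALLOC][12-12 ALLOC][13-15 ALLOC][16-26 ALLOC][27-30 ALLOC][31-37 FREE]
Op 6: d = realloc(d, 13) -> NULL (d unchanged); heap: [0-11 ALLOC][12-12 ALLOC][13-15 ALLOC][16-26 ALLOC][27-30 ALLOC][31-37 FREE]
Op 7: d = realloc(d, 3) -> d = 16; heap: [0-11 ALLOC][12-12 ALLOC][13-15 ALLOC][16-18 ALLOC][19-26 FREE][27-30 ALLOC][31-37 FREE]
Op 8: free(a) -> (freed a); heap: [0-11 FREE][12-12 ALLOC][13-15 ALLOC][16-18 ALLOC][19-26 FREE][27-30 ALLOC][31-37 FREE]
free(e): e = 27 -> block [27-30 ALLOC]; mark free, coalesce with adjacent free neighbors -> [0-11 FREE][12-12 ALLOC][13-15 ALLOC][16-18 ALLOC][19-37 FREE]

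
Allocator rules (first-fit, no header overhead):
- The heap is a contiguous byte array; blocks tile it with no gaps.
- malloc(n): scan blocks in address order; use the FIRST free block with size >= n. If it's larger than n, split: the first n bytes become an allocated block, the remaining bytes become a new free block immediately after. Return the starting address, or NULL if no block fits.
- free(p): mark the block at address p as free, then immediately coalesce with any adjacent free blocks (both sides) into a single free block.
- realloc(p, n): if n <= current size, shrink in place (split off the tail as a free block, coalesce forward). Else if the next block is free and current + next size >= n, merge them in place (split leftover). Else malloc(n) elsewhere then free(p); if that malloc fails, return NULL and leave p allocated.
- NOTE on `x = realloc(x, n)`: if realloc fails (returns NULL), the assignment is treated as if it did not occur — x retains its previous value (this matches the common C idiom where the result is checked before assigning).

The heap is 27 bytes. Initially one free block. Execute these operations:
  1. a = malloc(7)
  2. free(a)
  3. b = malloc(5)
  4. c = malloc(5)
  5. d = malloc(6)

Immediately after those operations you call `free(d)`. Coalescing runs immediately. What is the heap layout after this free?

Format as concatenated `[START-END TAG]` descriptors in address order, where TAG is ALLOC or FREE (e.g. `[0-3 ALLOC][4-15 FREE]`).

Answer: [0-4 ALLOC][5-9 ALLOC][10-26 FREE]

Derivation:
Op 1: a = malloc(7) -> a = 0; heap: [0-6 ALLOC][7-26 FREE]
Op 2: free(a) -> (freed a); heap: [0-26 FREE]
Op 3: b = malloc(5) -> b = 0; heap: [0-4 ALLOC][5-26 FREE]
Op 4: c = malloc(5) -> c = 5; heap: [0-4 ALLOC][5-9 ALLOC][10-26 FREE]
Op 5: d = malloc(6) -> d = 10; heap: [0-4 ALLOC][5-9 ALLOC][10-15 ALLOC][16-26 FREE]
free(d): d = 10 -> block [10-15 ALLOC]; mark free, coalesce with adjacent free neighbors -> [0-4 ALLOC][5-9 ALLOC][10-26 FREE]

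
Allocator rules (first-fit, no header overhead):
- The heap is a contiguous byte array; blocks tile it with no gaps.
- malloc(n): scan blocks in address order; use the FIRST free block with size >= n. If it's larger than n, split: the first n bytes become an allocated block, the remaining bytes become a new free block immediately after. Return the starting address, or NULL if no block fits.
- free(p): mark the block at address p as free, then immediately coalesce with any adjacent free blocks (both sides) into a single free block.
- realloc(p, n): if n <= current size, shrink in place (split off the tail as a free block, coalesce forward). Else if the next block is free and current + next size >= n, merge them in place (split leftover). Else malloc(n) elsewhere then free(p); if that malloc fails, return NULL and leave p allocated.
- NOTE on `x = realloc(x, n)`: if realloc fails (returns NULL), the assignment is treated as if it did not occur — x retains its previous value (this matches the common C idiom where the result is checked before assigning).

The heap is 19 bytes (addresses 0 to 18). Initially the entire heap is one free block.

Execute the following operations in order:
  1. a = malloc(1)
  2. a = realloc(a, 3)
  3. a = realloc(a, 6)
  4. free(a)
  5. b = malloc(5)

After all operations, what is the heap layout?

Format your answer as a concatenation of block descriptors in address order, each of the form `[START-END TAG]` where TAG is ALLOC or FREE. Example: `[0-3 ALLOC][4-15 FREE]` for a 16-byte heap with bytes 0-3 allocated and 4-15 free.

Op 1: a = malloc(1) -> a = 0; heap: [0-0 ALLOC][1-18 FREE]
Op 2: a = realloc(a, 3) -> a = 0; heap: [0-2 ALLOC][3-18 FREE]
Op 3: a = realloc(a, 6) -> a = 0; heap: [0-5 ALLOC][6-18 FREE]
Op 4: free(a) -> (freed a); heap: [0-18 FREE]
Op 5: b = malloc(5) -> b = 0; heap: [0-4 ALLOC][5-18 FREE]

Answer: [0-4 ALLOC][5-18 FREE]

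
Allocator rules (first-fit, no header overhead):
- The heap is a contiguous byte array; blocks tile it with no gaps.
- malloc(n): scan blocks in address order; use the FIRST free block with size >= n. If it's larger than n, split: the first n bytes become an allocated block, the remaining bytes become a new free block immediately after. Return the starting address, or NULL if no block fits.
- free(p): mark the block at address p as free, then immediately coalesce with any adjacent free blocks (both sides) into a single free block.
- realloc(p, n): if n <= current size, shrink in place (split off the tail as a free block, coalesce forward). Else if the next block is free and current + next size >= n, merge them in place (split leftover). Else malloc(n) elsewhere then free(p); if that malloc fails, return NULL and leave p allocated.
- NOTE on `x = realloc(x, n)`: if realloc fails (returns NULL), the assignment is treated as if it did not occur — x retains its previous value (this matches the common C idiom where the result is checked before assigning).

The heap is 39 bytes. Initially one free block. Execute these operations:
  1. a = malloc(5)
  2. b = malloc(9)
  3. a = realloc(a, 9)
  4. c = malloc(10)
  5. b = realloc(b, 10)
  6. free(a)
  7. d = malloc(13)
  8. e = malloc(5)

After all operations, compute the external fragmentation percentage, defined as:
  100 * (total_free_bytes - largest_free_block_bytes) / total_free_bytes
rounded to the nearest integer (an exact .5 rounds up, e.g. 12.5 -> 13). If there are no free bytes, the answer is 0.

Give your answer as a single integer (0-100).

Op 1: a = malloc(5) -> a = 0; heap: [0-4 ALLOC][5-38 FREE]
Op 2: b = malloc(9) -> b = 5; heap: [0-4 ALLOC][5-13 ALLOC][14-38 FREE]
Op 3: a = realloc(a, 9) -> a = 14; heap: [0-4 FREE][5-13 ALLOC][14-22 ALLOC][23-38 FREE]
Op 4: c = malloc(10) -> c = 23; heap: [0-4 FREE][5-13 ALLOC][14-22 ALLOC][23-32 ALLOC][33-38 FREE]
Op 5: b = realloc(b, 10) -> NULL (b unchanged); heap: [0-4 FREE][5-13 ALLOC][14-22 ALLOC][23-32 ALLOC][33-38 FREE]
Op 6: free(a) -> (freed a); heap: [0-4 FREE][5-13 ALLOC][14-22 FREE][23-32 ALLOC][33-38 FREE]
Op 7: d = malloc(13) -> d = NULL; heap: [0-4 FREE][5-13 ALLOC][14-22 FREE][23-32 ALLOC][33-38 FREE]
Op 8: e = malloc(5) -> e = 0; heap: [0-4 ALLOC][5-13 ALLOC][14-22 FREE][23-32 ALLOC][33-38 FREE]
Free blocks: [9 6] total_free=15 largest=9 -> 100*(15-9)/15 = 600/15 = 40

Answer: 40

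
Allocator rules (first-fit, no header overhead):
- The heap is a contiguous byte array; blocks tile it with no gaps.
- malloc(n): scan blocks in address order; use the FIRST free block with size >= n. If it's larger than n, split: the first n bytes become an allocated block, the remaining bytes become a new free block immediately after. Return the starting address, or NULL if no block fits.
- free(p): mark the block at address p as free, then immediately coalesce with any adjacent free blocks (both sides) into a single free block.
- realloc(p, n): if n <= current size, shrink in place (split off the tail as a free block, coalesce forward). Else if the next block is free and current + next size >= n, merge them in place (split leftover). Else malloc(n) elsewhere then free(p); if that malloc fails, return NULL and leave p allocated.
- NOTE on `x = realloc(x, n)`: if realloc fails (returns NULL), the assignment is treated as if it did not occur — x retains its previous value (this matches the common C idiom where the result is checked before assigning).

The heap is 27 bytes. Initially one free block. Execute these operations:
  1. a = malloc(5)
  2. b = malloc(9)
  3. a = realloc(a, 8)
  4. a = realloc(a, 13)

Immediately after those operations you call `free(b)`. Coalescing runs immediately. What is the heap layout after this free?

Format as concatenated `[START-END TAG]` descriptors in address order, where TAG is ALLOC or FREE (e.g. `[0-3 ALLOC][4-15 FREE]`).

Answer: [0-13 FREE][14-26 ALLOC]

Derivation:
Op 1: a = malloc(5) -> a = 0; heap: [0-4 ALLOC][5-26 FREE]
Op 2: b = malloc(9) -> b = 5; heap: [0-4 ALLOC][5-13 ALLOC][14-26 FREE]
Op 3: a = realloc(a, 8) -> a = 14; heap: [0-4 FREE][5-13 ALLOC][14-21 ALLOC][22-26 FREE]
Op 4: a = realloc(a, 13) -> a = 14; heap: [0-4 FREE][5-13 ALLOC][14-26 ALLOC]
free(b): b = 5 -> block [5-13 ALLOC]; mark free, coalesce with adjacent free neighbors -> [0-13 FREE][14-26 ALLOC]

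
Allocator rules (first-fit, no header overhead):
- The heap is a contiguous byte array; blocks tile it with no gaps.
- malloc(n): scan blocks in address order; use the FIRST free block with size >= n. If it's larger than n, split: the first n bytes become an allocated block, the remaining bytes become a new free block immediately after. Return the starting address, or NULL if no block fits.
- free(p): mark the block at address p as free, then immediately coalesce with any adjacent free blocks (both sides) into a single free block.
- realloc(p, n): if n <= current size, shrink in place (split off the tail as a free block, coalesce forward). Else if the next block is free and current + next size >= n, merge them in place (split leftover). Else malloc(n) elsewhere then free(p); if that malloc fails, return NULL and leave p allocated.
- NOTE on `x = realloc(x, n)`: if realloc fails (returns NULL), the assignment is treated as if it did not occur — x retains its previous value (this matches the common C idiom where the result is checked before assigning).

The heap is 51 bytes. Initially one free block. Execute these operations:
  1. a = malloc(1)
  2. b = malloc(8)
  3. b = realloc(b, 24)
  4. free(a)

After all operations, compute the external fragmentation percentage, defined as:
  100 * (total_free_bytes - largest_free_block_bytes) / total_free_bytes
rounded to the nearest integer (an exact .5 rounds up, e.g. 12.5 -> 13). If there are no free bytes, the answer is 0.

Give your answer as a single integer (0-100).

Op 1: a = malloc(1) -> a = 0; heap: [0-0 ALLOC][1-50 FREE]
Op 2: b = malloc(8) -> b = 1; heap: [0-0 ALLOC][1-8 ALLOC][9-50 FREE]
Op 3: b = realloc(b, 24) -> b = 1; heap: [0-0 ALLOC][1-24 ALLOC][25-50 FREE]
Op 4: free(a) -> (freed a); heap: [0-0 FREE][1-24 ALLOC][25-50 FREE]
Free blocks: [1 26] total_free=27 largest=26 -> 100*(27-26)/27 = 100/27 ≈ 3.704 -> rounds to 4

Answer: 4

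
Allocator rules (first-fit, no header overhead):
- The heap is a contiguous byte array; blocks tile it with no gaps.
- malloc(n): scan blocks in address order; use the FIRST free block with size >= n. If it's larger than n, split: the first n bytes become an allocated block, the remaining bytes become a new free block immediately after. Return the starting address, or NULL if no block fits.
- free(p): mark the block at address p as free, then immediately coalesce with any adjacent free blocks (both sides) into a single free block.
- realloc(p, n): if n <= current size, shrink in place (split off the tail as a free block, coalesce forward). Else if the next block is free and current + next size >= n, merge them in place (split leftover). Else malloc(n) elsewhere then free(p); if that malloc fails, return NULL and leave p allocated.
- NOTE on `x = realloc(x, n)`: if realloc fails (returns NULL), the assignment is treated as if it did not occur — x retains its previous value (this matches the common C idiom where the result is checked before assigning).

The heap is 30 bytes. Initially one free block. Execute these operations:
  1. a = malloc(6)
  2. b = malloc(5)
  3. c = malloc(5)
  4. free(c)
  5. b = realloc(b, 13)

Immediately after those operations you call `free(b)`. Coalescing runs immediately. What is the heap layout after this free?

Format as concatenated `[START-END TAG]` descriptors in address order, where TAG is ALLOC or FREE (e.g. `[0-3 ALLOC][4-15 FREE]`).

Op 1: a = malloc(6) -> a = 0; heap: [0-5 ALLOC][6-29 FREE]
Op 2: b = malloc(5) -> b = 6; heap: [0-5 ALLOC][6-10 ALLOC][11-29 FREE]
Op 3: c = malloc(5) -> c = 11; heap: [0-5 ALLOC][6-10 ALLOC][11-15 ALLOC][16-29 FREE]
Op 4: free(c) -> (freed c); heap: [0-5 ALLOC][6-10 ALLOC][11-29 FREE]
Op 5: b = realloc(b, 13) -> b = 6; heap: [0-5 ALLOC][6-18 ALLOC][19-29 FREE]
free(b): b = 6 -> block [6-18 ALLOC]; mark free, coalesce with adjacent free neighbors -> [0-5 ALLOC][6-29 FREE]

Answer: [0-5 ALLOC][6-29 FREE]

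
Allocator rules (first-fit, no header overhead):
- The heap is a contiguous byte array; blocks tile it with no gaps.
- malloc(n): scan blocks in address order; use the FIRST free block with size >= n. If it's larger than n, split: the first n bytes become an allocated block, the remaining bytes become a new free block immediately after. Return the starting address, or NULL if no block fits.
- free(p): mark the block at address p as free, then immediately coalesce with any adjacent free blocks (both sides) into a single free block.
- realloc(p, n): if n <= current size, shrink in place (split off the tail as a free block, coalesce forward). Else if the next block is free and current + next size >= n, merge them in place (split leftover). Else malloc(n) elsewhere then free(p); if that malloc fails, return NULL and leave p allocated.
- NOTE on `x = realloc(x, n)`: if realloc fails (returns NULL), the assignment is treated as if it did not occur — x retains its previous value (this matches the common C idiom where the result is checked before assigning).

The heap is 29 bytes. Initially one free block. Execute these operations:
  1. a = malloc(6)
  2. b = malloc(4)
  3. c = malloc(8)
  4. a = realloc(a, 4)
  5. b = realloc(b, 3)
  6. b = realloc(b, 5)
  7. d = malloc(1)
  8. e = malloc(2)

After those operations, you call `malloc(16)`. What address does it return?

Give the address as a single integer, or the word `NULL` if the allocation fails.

Op 1: a = malloc(6) -> a = 0; heap: [0-5 ALLOC][6-28 FREE]
Op 2: b = malloc(4) -> b = 6; heap: [0-5 ALLOC][6-9 ALLOC][10-28 FREE]
Op 3: c = malloc(8) -> c = 10; heap: [0-5 ALLOC][6-9 ALLOC][10-17 ALLOC][18-28 FREE]
Op 4: a = realloc(a, 4) -> a = 0; heap: [0-3 ALLOC][4-5 FREE][6-9 ALLOC][10-17 ALLOC][18-28 FREE]
Op 5: b = realloc(b, 3) -> b = 6; heap: [0-3 ALLOC][4-5 FREE][6-8 ALLOC][9-9 FREE][10-17 ALLOC][18-28 FREE]
Op 6: b = realloc(b, 5) -> b = 18; heap: [0-3 ALLOC][4-9 FREE][10-17 ALLOC][18-22 ALLOC][23-28 FREE]
Op 7: d = malloc(1) -> d = 4; heap: [0-3 ALLOC][4-4 ALLOC][5-9 FREE][10-17 ALLOC][18-22 ALLOC][23-28 FREE]
Op 8: e = malloc(2) -> e = 5; heap: [0-3 ALLOC][4-4 ALLOC][5-6 ALLOC][7-9 FREE][10-17 ALLOC][18-22 ALLOC][23-28 FREE]
malloc(16): first-fit scan over [0-3 ALLOC][4-4 ALLOC][5-6 ALLOC][7-9 FREE][10-17 ALLOC][18-22 ALLOC][23-28 FREE] -> NULL

Answer: NULL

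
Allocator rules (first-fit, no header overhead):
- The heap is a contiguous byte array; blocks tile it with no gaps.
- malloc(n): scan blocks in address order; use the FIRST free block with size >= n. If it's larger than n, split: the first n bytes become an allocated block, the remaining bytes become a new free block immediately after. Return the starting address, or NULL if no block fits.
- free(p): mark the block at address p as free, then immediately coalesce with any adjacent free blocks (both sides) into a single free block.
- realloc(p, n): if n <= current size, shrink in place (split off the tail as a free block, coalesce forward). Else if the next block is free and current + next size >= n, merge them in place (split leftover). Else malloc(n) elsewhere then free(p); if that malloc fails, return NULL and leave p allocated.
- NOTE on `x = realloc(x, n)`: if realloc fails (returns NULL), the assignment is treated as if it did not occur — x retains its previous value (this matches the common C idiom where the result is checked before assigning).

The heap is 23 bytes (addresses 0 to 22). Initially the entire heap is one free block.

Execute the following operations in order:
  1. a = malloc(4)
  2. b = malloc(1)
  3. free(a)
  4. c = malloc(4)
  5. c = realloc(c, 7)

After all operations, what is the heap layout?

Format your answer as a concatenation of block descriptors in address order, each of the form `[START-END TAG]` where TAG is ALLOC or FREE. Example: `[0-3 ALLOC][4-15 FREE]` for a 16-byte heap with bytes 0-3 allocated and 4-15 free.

Op 1: a = malloc(4) -> a = 0; heap: [0-3 ALLOC][4-22 FREE]
Op 2: b = malloc(1) -> b = 4; heap: [0-3 ALLOC][4-4 ALLOC][5-22 FREE]
Op 3: free(a) -> (freed a); heap: [0-3 FREE][4-4 ALLOC][5-22 FREE]
Op 4: c = malloc(4) -> c = 0; heap: [0-3 ALLOC][4-4 ALLOC][5-22 FREE]
Op 5: c = realloc(c, 7) -> c = 5; heap: [0-3 FREE][4-4 ALLOC][5-11 ALLOC][12-22 FREE]

Answer: [0-3 FREE][4-4 ALLOC][5-11 ALLOC][12-22 FREE]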